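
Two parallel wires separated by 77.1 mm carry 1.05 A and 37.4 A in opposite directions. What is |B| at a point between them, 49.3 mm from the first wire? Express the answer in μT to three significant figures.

Each long wire gives B = μ₀I/(2πd). Distances are d₁ = 0.0493 m and d₂ = 0.0278 m.
B₁ = 4.26×10⁻⁶ T, B₂ = 2.69×10⁻⁴ T.
Between antiparallel currents both contributions point the same way, so they add. B = B₁ + B₂ = 4.26×10⁻⁶ + 2.69×10⁻⁴ = 2.73×10⁻⁴ T.

B ≈ 273 μT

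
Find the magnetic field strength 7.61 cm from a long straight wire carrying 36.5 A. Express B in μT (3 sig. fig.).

B ≈ 95.9 μT

For an infinitely long straight wire, B = μ₀I/(2πd).
B = (4π×10⁻⁷ × 36.5) / (2π × 0.0761) = 9.59×10⁻⁵ T.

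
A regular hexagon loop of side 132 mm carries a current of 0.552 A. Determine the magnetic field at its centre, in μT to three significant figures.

B ≈ 2.90 μT

Each side is a finite straight segment at perpendicular distance d = a/(2 tan(π/6)) = 0.1143 m from the centre, with end-angles ±π/6.
One side contributes B₁ = (μ₀I/4πd)·2 sin(π/6) = 4.83×10⁻⁷ T.
All 6 sides add in the same direction: B = 6 × 4.83×10⁻⁷ = 2.90×10⁻⁶ T.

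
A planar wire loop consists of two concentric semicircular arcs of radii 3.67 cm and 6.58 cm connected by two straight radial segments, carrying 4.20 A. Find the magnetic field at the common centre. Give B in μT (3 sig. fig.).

B ≈ 15.9 μT

The radial connectors point toward the centre, so dl × r̂ = 0 and they contribute nothing.
Each semicircle gives μ₀I/(4R): inner arc 3.60×10⁻⁵ T, outer arc 2.01×10⁻⁵ T.
The two arcs carry current in opposite angular senses, so their fields oppose: B = |3.60×10⁻⁵ − 2.01×10⁻⁵| = 1.59×10⁻⁵ T.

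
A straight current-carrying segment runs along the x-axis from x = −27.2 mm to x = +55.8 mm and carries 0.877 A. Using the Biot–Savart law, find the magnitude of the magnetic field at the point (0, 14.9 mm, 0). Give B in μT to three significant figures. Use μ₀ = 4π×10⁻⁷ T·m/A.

B ≈ 10.8 μT

For a finite straight segment, B = (μ₀I/4πd)(sinθ₁ + sinθ₂), where θ₁, θ₂ are the angles from the perpendicular to each end.
The perpendicular distance is d = 0.0149 m; the end-offsets along the wire are a = 0.0272 m and b = 0.0558 m.
sinθ₁ = 0.0272/√(0.0272²+0.0149²) = 0.8770; sinθ₂ = 0.0558/√(0.0558²+0.0149²) = 0.9661.
B = (4π×10⁻⁷ × 0.877) / (4π × 0.0149) × (0.8770 + 0.9661) = 1.08×10⁻⁵ T.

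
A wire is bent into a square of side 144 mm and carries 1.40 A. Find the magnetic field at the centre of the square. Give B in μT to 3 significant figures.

Each side is a finite straight segment at perpendicular distance d = a/(2 tan(π/4)) = 0.072 m from the centre, with end-angles ±π/4.
One side contributes B₁ = (μ₀I/4πd)·2 sin(π/4) = 2.75×10⁻⁶ T.
All 4 sides add in the same direction: B = 4 × 2.75×10⁻⁶ = 1.10×10⁻⁵ T.

B ≈ 11.0 μT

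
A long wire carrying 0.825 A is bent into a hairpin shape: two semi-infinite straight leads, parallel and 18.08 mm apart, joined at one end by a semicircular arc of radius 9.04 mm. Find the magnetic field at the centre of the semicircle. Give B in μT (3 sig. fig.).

The semicircular arc contributes B_arc = μ₀I·π/(4πR) = μ₀I/(4R) = 2.87×10⁻⁵ T.
Each semi-infinite lead is at perpendicular distance R = 0.00904 m from the centre, with the perpendicular foot at its near end, so it contributes μ₀I/(4πR); both point the same way, together 1.83×10⁻⁵ T.
Arc and leads all point the same direction: B = 2.87×10⁻⁵ + 1.83×10⁻⁵ = 4.69×10⁻⁵ T.

B ≈ 46.9 μT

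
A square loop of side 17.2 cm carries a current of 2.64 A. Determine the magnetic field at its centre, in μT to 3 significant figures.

B ≈ 17.4 μT

Each side is a finite straight segment at perpendicular distance d = a/(2 tan(π/4)) = 0.086 m from the centre, with end-angles ±π/4.
One side contributes B₁ = (μ₀I/4πd)·2 sin(π/4) = 4.34×10⁻⁶ T.
All 4 sides add in the same direction: B = 4 × 4.34×10⁻⁶ = 1.74×10⁻⁵ T.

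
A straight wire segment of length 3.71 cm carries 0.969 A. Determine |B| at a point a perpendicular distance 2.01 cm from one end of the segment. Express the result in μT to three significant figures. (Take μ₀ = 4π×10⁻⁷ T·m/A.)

For a finite straight segment, B = (μ₀I/4πd)(sinθ₁ + sinθ₂), where θ₁, θ₂ are the angles from the perpendicular to each end.
The perpendicular foot is at one end, so the two end-offsets along the wire are 0 and L = 0.0371 m.
sinθ₁ = 0/√(0²+0.0201²) = 0.0000; sinθ₂ = 0.0371/√(0.0371²+0.0201²) = 0.8793.
B = (4π×10⁻⁷ × 0.969) / (4π × 0.0201) × (0.0000 + 0.8793) = 4.24×10⁻⁶ T.

B ≈ 4.24 μT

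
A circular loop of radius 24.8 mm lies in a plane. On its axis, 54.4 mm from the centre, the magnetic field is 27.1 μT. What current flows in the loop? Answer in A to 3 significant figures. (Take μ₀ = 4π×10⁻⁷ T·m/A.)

I ≈ 15.0 A

On the axis of a loop, B = μ₀IR²/[2(R²+z²)^(3/2)], so I = 2B(R²+z²)^(3/2)/(μ₀R²).
R² + z² = 0.000615 + 0.002959 = 0.003574 m²; raised to 3/2 gives 2.14×10⁻⁴ m³.
I = 2 × 2.71×10⁻⁵ × 2.14×10⁻⁴ / (1.26×10⁻⁶ × 0.000615) = 15.0 A.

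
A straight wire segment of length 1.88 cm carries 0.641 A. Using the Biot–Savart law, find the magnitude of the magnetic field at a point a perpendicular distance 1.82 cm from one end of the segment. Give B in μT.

For a finite straight segment, B = (μ₀I/4πd)(sinθ₁ + sinθ₂), where θ₁, θ₂ are the angles from the perpendicular to each end.
The perpendicular foot is at one end, so the two end-offsets along the wire are 0 and L = 0.0188 m.
sinθ₁ = 0/√(0²+0.0182²) = 0.0000; sinθ₂ = 0.0188/√(0.0188²+0.0182²) = 0.7185.
B = (4π×10⁻⁷ × 0.641) / (4π × 0.0182) × (0.0000 + 0.7185) = 2.53×10⁻⁶ T.

B ≈ 2.53 μT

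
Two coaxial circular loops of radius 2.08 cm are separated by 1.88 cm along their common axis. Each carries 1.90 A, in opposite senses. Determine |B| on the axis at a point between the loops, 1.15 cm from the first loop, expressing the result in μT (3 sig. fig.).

Each loop contributes B = μ₀IR²/[2(R²+z²)^(3/2)] on the axis, with z measured from that loop.
Loop 1 (z = 0.0115 m): B₁ = 3.85×10⁻⁵ T. Loop 2 (z = 0.0073 m): B₂ = 4.82×10⁻⁵ T.
The fields oppose: B = |B₁ − B₂| = 9.75×10⁻⁶ T.

B ≈ 9.75 μT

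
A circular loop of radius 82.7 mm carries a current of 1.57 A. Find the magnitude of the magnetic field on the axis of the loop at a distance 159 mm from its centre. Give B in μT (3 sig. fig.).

B ≈ 1.17 μT

On the axis of a circular loop, B = μ₀IR² / [2(R²+z²)^(3/2)].
R² + z² = (0.0827)² + (0.159)² = 0.03212 m², and (R²+z²)^(3/2) = 5.76×10⁻³ m³.
B = (4π×10⁻⁷ × 1.57 × 0.006839) / (2 × 5.76×10⁻³) = 1.17×10⁻⁶ T.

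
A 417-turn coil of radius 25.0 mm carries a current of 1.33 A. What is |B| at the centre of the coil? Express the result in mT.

B ≈ 13.9 mT

For an N-turn flat coil, B = Nμ₀I/(2R) with R = 0.025 m.
B = 417 × 3.34×10⁻⁵ T = 1.39×10⁻² T.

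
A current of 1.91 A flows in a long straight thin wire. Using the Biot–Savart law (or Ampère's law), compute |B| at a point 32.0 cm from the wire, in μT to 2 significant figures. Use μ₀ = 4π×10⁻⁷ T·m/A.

B ≈ 1.2 μT

For an infinitely long straight wire, B = μ₀I/(2πd).
B = (4π×10⁻⁷ × 1.91) / (2π × 0.32) = 1.19×10⁻⁶ T.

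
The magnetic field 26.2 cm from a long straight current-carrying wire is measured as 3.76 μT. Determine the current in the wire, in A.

For a long straight wire B = μ₀I/(2πd), so I = 2πdB/μ₀.
I = 2π × 0.262 × 3.76×10⁻⁶ / (4π×10⁻⁷) = 4.93 A.

I ≈ 4.93 A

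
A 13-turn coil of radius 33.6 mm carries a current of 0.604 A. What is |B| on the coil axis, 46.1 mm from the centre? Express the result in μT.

B ≈ 30.0 μT

For an N-turn flat coil, B = Nμ₀IR²/[2(R²+z²)^(3/2)] with R = 0.0336 m, z = 0.0461 m.
B = 13 × 2.31×10⁻⁶ T = 3.00×10⁻⁵ T.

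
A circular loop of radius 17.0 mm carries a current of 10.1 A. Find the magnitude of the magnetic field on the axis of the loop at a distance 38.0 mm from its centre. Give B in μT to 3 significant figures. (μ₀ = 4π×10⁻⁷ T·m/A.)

B ≈ 25.4 μT

On the axis of a circular loop, B = μ₀IR² / [2(R²+z²)^(3/2)].
R² + z² = (0.017)² + (0.038)² = 0.001733 m², and (R²+z²)^(3/2) = 7.21×10⁻⁵ m³.
B = (4π×10⁻⁷ × 10.1 × 0.000289) / (2 × 7.21×10⁻⁵) = 2.54×10⁻⁵ T.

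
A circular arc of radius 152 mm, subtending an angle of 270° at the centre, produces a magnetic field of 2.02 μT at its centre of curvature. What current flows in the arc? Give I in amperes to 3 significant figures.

I ≈ 0.652 A

For a circular arc, B = μ₀Iφ/(4πR) with φ in radians; here φ = 4.712 rad.
So I = 4πRB/(μ₀φ) = 4π × 0.152 × 2.02×10⁻⁶ / (4π×10⁻⁷ × 4.712) = 0.652 A.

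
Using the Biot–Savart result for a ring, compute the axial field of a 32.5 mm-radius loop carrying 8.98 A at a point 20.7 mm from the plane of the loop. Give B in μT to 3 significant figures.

On the axis of a circular loop, B = μ₀IR² / [2(R²+z²)^(3/2)].
R² + z² = (0.0325)² + (0.0207)² = 0.001485 m², and (R²+z²)^(3/2) = 5.72×10⁻⁵ m³.
B = (4π×10⁻⁷ × 8.98 × 0.001056) / (2 × 5.72×10⁻⁵) = 1.04×10⁻⁴ T.

B ≈ 104 μT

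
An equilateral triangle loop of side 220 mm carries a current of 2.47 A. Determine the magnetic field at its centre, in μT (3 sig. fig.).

B ≈ 20.2 μT

Each side is a finite straight segment at perpendicular distance d = a/(2 tan(π/3)) = 0.06351 m from the centre, with end-angles ±π/3.
One side contributes B₁ = (μ₀I/4πd)·2 sin(π/3) = 6.74×10⁻⁶ T.
All 3 sides add in the same direction: B = 3 × 6.74×10⁻⁶ = 2.02×10⁻⁵ T.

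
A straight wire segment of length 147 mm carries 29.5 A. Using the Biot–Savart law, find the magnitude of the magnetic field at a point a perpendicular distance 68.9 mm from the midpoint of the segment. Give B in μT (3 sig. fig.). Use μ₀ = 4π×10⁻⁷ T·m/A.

B ≈ 62.5 μT

For a finite straight segment, B = (μ₀I/4πd)(sinθ₁ + sinθ₂), where θ₁, θ₂ are the angles from the perpendicular to each end.
The perpendicular from the point meets the wire at its midpoint, so each end is L/2 = 0.0735 m away along the wire.
sinθ₁ = 0.0735/√(0.0735²+0.0689²) = 0.7296; sinθ₂ = 0.0735/√(0.0735²+0.0689²) = 0.7296.
B = (4π×10⁻⁷ × 29.5) / (4π × 0.0689) × (0.7296 + 0.7296) = 6.25×10⁻⁵ T.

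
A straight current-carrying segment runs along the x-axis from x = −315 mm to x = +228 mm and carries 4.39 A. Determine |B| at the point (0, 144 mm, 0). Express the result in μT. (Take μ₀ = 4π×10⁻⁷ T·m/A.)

B ≈ 5.35 μT

For a finite straight segment, B = (μ₀I/4πd)(sinθ₁ + sinθ₂), where θ₁, θ₂ are the angles from the perpendicular to each end.
The perpendicular distance is d = 0.144 m; the end-offsets along the wire are a = 0.315 m and b = 0.228 m.
sinθ₁ = 0.315/√(0.315²+0.144²) = 0.9095; sinθ₂ = 0.228/√(0.228²+0.144²) = 0.8455.
B = (4π×10⁻⁷ × 4.39) / (4π × 0.144) × (0.9095 + 0.8455) = 5.35×10⁻⁶ T.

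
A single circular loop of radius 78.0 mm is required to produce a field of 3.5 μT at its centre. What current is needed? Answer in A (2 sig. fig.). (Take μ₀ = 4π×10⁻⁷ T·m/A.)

I ≈ 0.43 A

At the centre of a circular loop B = μ₀I/(2R), so I = 2RB/μ₀.
With R = 0.078 m, I = 2 × 0.078 × 3.50×10⁻⁶ / (4π×10⁻⁷) = 0.434 A.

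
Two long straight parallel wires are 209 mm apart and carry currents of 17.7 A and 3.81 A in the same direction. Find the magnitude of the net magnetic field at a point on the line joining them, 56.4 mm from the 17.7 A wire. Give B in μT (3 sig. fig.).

Each long wire gives B = μ₀I/(2πd). Distances are d₁ = 0.0564 m and d₂ = 0.1526 m.
B₁ = 6.28×10⁻⁵ T, B₂ = 4.99×10⁻⁶ T.
Between parallel currents the two contributions point in opposite directions, so they subtract. B = |B₁ − B₂| = |6.28×10⁻⁵ − 4.99×10⁻⁶| = 5.78×10⁻⁵ T.

B ≈ 57.8 μT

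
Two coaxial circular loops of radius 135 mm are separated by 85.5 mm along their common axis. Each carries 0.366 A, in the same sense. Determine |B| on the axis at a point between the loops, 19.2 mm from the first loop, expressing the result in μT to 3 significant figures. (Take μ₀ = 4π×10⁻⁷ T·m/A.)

B ≈ 2.88 μT

Each loop contributes B = μ₀IR²/[2(R²+z²)^(3/2)] on the axis, with z measured from that loop.
Loop 1 (z = 0.0192 m): B₁ = 1.65×10⁻⁶ T. Loop 2 (z = 0.0663 m): B₂ = 1.23×10⁻⁶ T.
The fields add: B = B₁ + B₂ = 2.88×10⁻⁶ T.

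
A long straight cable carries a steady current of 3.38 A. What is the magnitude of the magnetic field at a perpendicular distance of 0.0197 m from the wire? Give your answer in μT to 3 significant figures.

For an infinitely long straight wire, B = μ₀I/(2πd).
B = (4π×10⁻⁷ × 3.38) / (2π × 0.0197) = 3.43×10⁻⁵ T.

B ≈ 34.3 μT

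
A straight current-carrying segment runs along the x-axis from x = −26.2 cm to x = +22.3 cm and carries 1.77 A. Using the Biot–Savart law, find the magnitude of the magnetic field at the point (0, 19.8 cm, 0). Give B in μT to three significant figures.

B ≈ 1.38 μT

For a finite straight segment, B = (μ₀I/4πd)(sinθ₁ + sinθ₂), where θ₁, θ₂ are the angles from the perpendicular to each end.
The perpendicular distance is d = 0.198 m; the end-offsets along the wire are a = 0.262 m and b = 0.223 m.
sinθ₁ = 0.262/√(0.262²+0.198²) = 0.7978; sinθ₂ = 0.223/√(0.223²+0.198²) = 0.7478.
B = (4π×10⁻⁷ × 1.77) / (4π × 0.198) × (0.7978 + 0.7478) = 1.38×10⁻⁶ T.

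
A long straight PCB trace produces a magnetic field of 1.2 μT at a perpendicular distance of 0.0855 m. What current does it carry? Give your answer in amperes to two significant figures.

For a long straight wire B = μ₀I/(2πd), so I = 2πdB/μ₀.
I = 2π × 0.0855 × 1.20×10⁻⁶ / (4π×10⁻⁷) = 0.513 A.

I ≈ 0.51 A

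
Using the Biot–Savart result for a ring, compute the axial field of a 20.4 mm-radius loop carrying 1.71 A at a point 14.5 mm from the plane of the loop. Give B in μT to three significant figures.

On the axis of a circular loop, B = μ₀IR² / [2(R²+z²)^(3/2)].
R² + z² = (0.0204)² + (0.0145)² = 0.0006264 m², and (R²+z²)^(3/2) = 1.57×10⁻⁵ m³.
B = (4π×10⁻⁷ × 1.71 × 0.0004162) / (2 × 1.57×10⁻⁵) = 2.85×10⁻⁵ T.

B ≈ 28.5 μT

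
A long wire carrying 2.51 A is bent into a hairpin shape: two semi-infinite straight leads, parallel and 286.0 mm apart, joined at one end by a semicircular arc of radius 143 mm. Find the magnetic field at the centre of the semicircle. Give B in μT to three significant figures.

The semicircular arc contributes B_arc = μ₀I·π/(4πR) = μ₀I/(4R) = 5.51×10⁻⁶ T.
Each semi-infinite lead is at perpendicular distance R = 0.143 m from the centre, with the perpendicular foot at its near end, so it contributes μ₀I/(4πR); both point the same way, together 3.51×10⁻⁶ T.
Arc and leads all point the same direction: B = 5.51×10⁻⁶ + 3.51×10⁻⁶ = 9.02×10⁻⁶ T.

B ≈ 9.02 μT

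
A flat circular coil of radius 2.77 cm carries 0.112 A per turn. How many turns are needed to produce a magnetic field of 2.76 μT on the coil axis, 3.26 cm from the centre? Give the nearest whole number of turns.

N = 4

For an N-turn coil, B = Nμ₀IR²/[2(R²+z²)^(3/2)]. A single turn gives B₁ = 6.90×10⁻⁷ T with R = 0.0277 m, z = 0.0326 m.
N = B/B₁ = 2.76×10⁻⁶ / 6.90×10⁻⁷ = 4.00.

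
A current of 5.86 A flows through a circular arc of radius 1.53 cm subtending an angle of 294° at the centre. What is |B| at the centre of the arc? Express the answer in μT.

B ≈ 197 μT

The Biot–Savart field of a circular arc at its centre is B = μ₀Iφ/(4πR), with φ = 5.131 rad.
B = (4π×10⁻⁷ × 5.86 × 5.131) / (4π × 0.0153) = 1.97×10⁻⁴ T.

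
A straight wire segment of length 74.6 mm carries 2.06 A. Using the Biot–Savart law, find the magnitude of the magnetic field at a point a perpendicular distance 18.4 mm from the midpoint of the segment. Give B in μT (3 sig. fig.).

For a finite straight segment, B = (μ₀I/4πd)(sinθ₁ + sinθ₂), where θ₁, θ₂ are the angles from the perpendicular to each end.
The perpendicular from the point meets the wire at its midpoint, so each end is L/2 = 0.0373 m away along the wire.
sinθ₁ = 0.0373/√(0.0373²+0.0184²) = 0.8968; sinθ₂ = 0.0373/√(0.0373²+0.0184²) = 0.8968.
B = (4π×10⁻⁷ × 2.06) / (4π × 0.0184) × (0.8968 + 0.8968) = 2.01×10⁻⁵ T.

B ≈ 20.1 μT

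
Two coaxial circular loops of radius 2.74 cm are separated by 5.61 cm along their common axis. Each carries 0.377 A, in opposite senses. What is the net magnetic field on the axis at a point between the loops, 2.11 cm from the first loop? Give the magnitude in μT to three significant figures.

B ≈ 2.27 μT

Each loop contributes B = μ₀IR²/[2(R²+z²)^(3/2)] on the axis, with z measured from that loop.
Loop 1 (z = 0.0211 m): B₁ = 4.30×10⁻⁶ T. Loop 2 (z = 0.035 m): B₂ = 2.02×10⁻⁶ T.
The fields oppose: B = |B₁ − B₂| = 2.27×10⁻⁶ T.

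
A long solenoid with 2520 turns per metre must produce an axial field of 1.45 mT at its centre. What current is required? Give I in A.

Inside a long solenoid B = μ₀nI with n = 2520 m⁻¹, so I = B/(μ₀n).
I = 1.45×10⁻³ / (4π×10⁻⁷ × 2520) = 0.458 A.

I ≈ 0.458 A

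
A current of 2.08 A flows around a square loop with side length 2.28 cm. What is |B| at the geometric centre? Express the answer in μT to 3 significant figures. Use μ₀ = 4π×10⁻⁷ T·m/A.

B ≈ 103 μT

Each side is a finite straight segment at perpendicular distance d = a/(2 tan(π/4)) = 0.0114 m from the centre, with end-angles ±π/4.
One side contributes B₁ = (μ₀I/4πd)·2 sin(π/4) = 2.58×10⁻⁵ T.
All 4 sides add in the same direction: B = 4 × 2.58×10⁻⁵ = 1.03×10⁻⁴ T.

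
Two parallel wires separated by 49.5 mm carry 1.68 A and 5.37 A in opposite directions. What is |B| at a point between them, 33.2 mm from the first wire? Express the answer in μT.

Each long wire gives B = μ₀I/(2πd). Distances are d₁ = 0.0332 m and d₂ = 0.0163 m.
B₁ = 1.01×10⁻⁵ T, B₂ = 6.59×10⁻⁵ T.
Between antiparallel currents both contributions point the same way, so they add. B = B₁ + B₂ = 1.01×10⁻⁵ + 6.59×10⁻⁵ = 7.60×10⁻⁵ T.

B ≈ 76.0 μT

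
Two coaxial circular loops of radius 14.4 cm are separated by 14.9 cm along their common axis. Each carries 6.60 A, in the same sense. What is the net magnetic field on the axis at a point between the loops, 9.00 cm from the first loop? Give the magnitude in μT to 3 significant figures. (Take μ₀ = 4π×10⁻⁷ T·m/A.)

Each loop contributes B = μ₀IR²/[2(R²+z²)^(3/2)] on the axis, with z measured from that loop.
Loop 1 (z = 0.09 m): B₁ = 1.76×10⁻⁵ T. Loop 2 (z = 0.059 m): B₂ = 2.28×10⁻⁵ T.
The fields add: B = B₁ + B₂ = 4.04×10⁻⁵ T.

B ≈ 40.4 μT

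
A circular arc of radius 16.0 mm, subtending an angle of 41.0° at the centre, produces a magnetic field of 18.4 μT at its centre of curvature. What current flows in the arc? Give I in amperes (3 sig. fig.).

I ≈ 4.11 A

For a circular arc, B = μ₀Iφ/(4πR) with φ in radians; here φ = 0.7156 rad.
So I = 4πRB/(μ₀φ) = 4π × 0.016 × 1.84×10⁻⁵ / (4π×10⁻⁷ × 0.7156) = 4.11 A.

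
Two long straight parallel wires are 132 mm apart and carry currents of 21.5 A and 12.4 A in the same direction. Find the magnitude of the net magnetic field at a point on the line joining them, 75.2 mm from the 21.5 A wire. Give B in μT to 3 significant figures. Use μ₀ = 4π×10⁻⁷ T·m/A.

B ≈ 13.5 μT

Each long wire gives B = μ₀I/(2πd). Distances are d₁ = 0.0752 m and d₂ = 0.0568 m.
B₁ = 5.72×10⁻⁵ T, B₂ = 4.37×10⁻⁵ T.
Between parallel currents the two contributions point in opposite directions, so they subtract. B = |B₁ − B₂| = |5.72×10⁻⁵ − 4.37×10⁻⁵| = 1.35×10⁻⁵ T.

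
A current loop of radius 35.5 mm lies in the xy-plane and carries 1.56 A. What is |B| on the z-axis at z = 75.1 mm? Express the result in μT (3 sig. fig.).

On the axis of a circular loop, B = μ₀IR² / [2(R²+z²)^(3/2)].
R² + z² = (0.0355)² + (0.0751)² = 0.0069 m², and (R²+z²)^(3/2) = 5.73×10⁻⁴ m³.
B = (4π×10⁻⁷ × 1.56 × 0.00126) / (2 × 5.73×10⁻⁴) = 2.16×10⁻⁶ T.

B ≈ 2.16 μT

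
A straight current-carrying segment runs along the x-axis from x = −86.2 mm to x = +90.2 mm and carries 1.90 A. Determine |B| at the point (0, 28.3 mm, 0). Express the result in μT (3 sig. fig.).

For a finite straight segment, B = (μ₀I/4πd)(sinθ₁ + sinθ₂), where θ₁, θ₂ are the angles from the perpendicular to each end.
The perpendicular distance is d = 0.0283 m; the end-offsets along the wire are a = 0.0862 m and b = 0.0902 m.
sinθ₁ = 0.0862/√(0.0862²+0.0283²) = 0.9501; sinθ₂ = 0.0902/√(0.0902²+0.0283²) = 0.9541.
B = (4π×10⁻⁷ × 1.90) / (4π × 0.0283) × (0.9501 + 0.9541) = 1.28×10⁻⁵ T.

B ≈ 12.8 μT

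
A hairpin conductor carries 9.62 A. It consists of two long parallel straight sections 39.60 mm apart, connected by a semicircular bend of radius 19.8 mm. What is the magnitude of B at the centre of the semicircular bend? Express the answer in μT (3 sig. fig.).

The semicircular arc contributes B_arc = μ₀I·π/(4πR) = μ₀I/(4R) = 1.53×10⁻⁴ T.
Each semi-infinite lead is at perpendicular distance R = 0.0198 m from the centre, with the perpendicular foot at its near end, so it contributes μ₀I/(4πR); both point the same way, together 9.72×10⁻⁵ T.
Arc and leads all point the same direction: B = 1.53×10⁻⁴ + 9.72×10⁻⁵ = 2.50×10⁻⁴ T.

B ≈ 250 μT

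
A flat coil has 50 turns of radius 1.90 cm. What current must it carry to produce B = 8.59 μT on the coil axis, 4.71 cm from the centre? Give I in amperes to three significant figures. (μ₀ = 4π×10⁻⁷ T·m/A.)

For an N-turn coil, B = Nμ₀IR²/[2(R²+z²)^(3/2)] with R = 0.019 m, z = 0.0471 m, so I = 2B(R²+z²)^(3/2)/(Nμ₀R²) = 2 × 8.59×10⁻⁶ × 1.31×10⁻⁴ / (50 × 4π×10⁻⁷ × 0.000361) = 9.92×10⁻² A.

I ≈ 0.0992 A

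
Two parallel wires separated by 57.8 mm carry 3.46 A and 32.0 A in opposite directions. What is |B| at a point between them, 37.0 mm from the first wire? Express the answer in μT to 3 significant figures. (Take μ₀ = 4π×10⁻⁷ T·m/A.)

B ≈ 326 μT

Each long wire gives B = μ₀I/(2πd). Distances are d₁ = 0.037 m and d₂ = 0.0208 m.
B₁ = 1.87×10⁻⁵ T, B₂ = 3.08×10⁻⁴ T.
Between antiparallel currents both contributions point the same way, so they add. B = B₁ + B₂ = 1.87×10⁻⁵ + 3.08×10⁻⁴ = 3.26×10⁻⁴ T.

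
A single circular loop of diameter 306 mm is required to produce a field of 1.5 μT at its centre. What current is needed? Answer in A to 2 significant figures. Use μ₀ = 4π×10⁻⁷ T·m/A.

At the centre of a circular loop B = μ₀I/(2R), so I = 2RB/μ₀.
With R = 0.153 m, I = 2 × 0.153 × 1.50×10⁻⁶ / (4π×10⁻⁷) = 0.365 A.

I ≈ 0.37 A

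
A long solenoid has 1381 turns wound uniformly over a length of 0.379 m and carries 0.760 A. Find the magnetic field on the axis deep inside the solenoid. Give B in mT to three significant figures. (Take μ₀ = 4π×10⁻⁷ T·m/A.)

Inside a long solenoid, B = μ₀nI with n = 3644 turns/m.
B = 4π×10⁻⁷ × 3644 × 0.760 = 3.48×10⁻³ T.

B ≈ 3.48 mT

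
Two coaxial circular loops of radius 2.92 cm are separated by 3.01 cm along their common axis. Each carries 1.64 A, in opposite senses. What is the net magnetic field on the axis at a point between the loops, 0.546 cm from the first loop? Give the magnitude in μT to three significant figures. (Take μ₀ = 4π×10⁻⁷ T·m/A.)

Each loop contributes B = μ₀IR²/[2(R²+z²)^(3/2)] on the axis, with z measured from that loop.
Loop 1 (z = 0.00546 m): B₁ = 3.35×10⁻⁵ T. Loop 2 (z = 0.02464 m): B₂ = 1.58×10⁻⁵ T.
The fields oppose: B = |B₁ − B₂| = 1.78×10⁻⁵ T.

B ≈ 17.8 μT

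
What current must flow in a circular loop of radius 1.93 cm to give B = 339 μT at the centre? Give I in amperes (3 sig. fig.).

I ≈ 10.4 A

At the centre of a circular loop B = μ₀I/(2R), so I = 2RB/μ₀.
With R = 0.0193 m, I = 2 × 0.0193 × 3.39×10⁻⁴ / (4π×10⁻⁷) = 10.4 A.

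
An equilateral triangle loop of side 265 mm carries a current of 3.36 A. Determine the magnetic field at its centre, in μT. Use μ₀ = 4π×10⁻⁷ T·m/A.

Each side is a finite straight segment at perpendicular distance d = a/(2 tan(π/3)) = 0.0765 m from the centre, with end-angles ±π/3.
One side contributes B₁ = (μ₀I/4πd)·2 sin(π/3) = 7.61×10⁻⁶ T.
All 3 sides add in the same direction: B = 3 × 7.61×10⁻⁶ = 2.28×10⁻⁵ T.

B ≈ 22.8 μT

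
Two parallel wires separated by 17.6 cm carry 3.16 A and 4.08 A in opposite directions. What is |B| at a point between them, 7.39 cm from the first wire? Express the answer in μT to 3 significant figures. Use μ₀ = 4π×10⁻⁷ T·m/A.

Each long wire gives B = μ₀I/(2πd). Distances are d₁ = 0.0739 m and d₂ = 0.1021 m.
B₁ = 8.55×10⁻⁶ T, B₂ = 7.99×10⁻⁶ T.
Between antiparallel currents both contributions point the same way, so they add. B = B₁ + B₂ = 8.55×10⁻⁶ + 7.99×10⁻⁶ = 1.65×10⁻⁵ T.

B ≈ 16.5 μT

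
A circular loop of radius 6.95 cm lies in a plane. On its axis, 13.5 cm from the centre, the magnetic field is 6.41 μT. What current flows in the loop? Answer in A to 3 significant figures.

On the axis of a loop, B = μ₀IR²/[2(R²+z²)^(3/2)], so I = 2B(R²+z²)^(3/2)/(μ₀R²).
R² + z² = 0.00483 + 0.01823 = 0.02306 m²; raised to 3/2 gives 3.50×10⁻³ m³.
I = 2 × 6.41×10⁻⁶ × 3.50×10⁻³ / (1.26×10⁻⁶ × 0.00483) = 7.39 A.

I ≈ 7.39 A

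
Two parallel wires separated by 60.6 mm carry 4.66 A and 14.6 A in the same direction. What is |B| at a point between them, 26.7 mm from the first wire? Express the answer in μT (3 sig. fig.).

Each long wire gives B = μ₀I/(2πd). Distances are d₁ = 0.0267 m and d₂ = 0.0339 m.
B₁ = 3.49×10⁻⁵ T, B₂ = 8.61×10⁻⁵ T.
Between parallel currents the two contributions point in opposite directions, so they subtract. B = |B₁ − B₂| = |3.49×10⁻⁵ − 8.61×10⁻⁵| = 5.12×10⁻⁵ T.

B ≈ 51.2 μT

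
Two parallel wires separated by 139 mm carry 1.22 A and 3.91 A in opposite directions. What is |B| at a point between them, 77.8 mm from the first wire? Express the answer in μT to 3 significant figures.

B ≈ 15.9 μT

Each long wire gives B = μ₀I/(2πd). Distances are d₁ = 0.0778 m and d₂ = 0.0612 m.
B₁ = 3.14×10⁻⁶ T, B₂ = 1.28×10⁻⁵ T.
Between antiparallel currents both contributions point the same way, so they add. B = B₁ + B₂ = 3.14×10⁻⁶ + 1.28×10⁻⁵ = 1.59×10⁻⁵ T.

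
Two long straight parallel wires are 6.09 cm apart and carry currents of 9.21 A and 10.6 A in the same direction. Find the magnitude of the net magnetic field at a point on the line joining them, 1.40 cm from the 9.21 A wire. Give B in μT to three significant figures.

B ≈ 86.4 μT

Each long wire gives B = μ₀I/(2πd). Distances are d₁ = 0.014 m and d₂ = 0.0469 m.
B₁ = 1.32×10⁻⁴ T, B₂ = 4.52×10⁻⁵ T.
Between parallel currents the two contributions point in opposite directions, so they subtract. B = |B₁ − B₂| = |1.32×10⁻⁴ − 4.52×10⁻⁵| = 8.64×10⁻⁵ T.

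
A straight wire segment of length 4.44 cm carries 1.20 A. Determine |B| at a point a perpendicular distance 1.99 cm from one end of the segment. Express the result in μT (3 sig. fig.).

For a finite straight segment, B = (μ₀I/4πd)(sinθ₁ + sinθ₂), where θ₁, θ₂ are the angles from the perpendicular to each end.
The perpendicular foot is at one end, so the two end-offsets along the wire are 0 and L = 0.0444 m.
sinθ₁ = 0/√(0²+0.0199²) = 0.0000; sinθ₂ = 0.0444/√(0.0444²+0.0199²) = 0.9125.
B = (4π×10⁻⁷ × 1.20) / (4π × 0.0199) × (0.0000 + 0.9125) = 5.50×10⁻⁶ T.

B ≈ 5.50 μT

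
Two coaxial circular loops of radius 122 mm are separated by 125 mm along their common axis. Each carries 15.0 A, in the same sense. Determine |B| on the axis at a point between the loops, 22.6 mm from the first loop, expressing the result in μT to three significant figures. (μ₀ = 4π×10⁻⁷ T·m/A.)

Each loop contributes B = μ₀IR²/[2(R²+z²)^(3/2)] on the axis, with z measured from that loop.
Loop 1 (z = 0.0226 m): B₁ = 7.34×10⁻⁵ T. Loop 2 (z = 0.1024 m): B₂ = 3.47×10⁻⁵ T.
The fields add: B = B₁ + B₂ = 1.08×10⁻⁴ T.

B ≈ 108 μT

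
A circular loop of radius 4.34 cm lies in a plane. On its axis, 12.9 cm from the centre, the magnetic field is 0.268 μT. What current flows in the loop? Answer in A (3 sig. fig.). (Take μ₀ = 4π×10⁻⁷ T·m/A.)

I ≈ 0.571 A

On the axis of a loop, B = μ₀IR²/[2(R²+z²)^(3/2)], so I = 2B(R²+z²)^(3/2)/(μ₀R²).
R² + z² = 0.001884 + 0.01664 = 0.01852 m²; raised to 3/2 gives 2.52×10⁻³ m³.
I = 2 × 2.68×10⁻⁷ × 2.52×10⁻³ / (1.26×10⁻⁶ × 0.001884) = 0.571 A.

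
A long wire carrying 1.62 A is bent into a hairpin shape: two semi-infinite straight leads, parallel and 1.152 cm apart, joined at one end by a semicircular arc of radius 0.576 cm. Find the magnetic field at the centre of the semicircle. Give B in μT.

B ≈ 145 μT

The semicircular arc contributes B_arc = μ₀I·π/(4πR) = μ₀I/(4R) = 8.84×10⁻⁵ T.
Each semi-infinite lead is at perpendicular distance R = 0.00576 m from the centre, with the perpendicular foot at its near end, so it contributes μ₀I/(4πR); both point the same way, together 5.63×10⁻⁵ T.
Arc and leads all point the same direction: B = 8.84×10⁻⁵ + 5.63×10⁻⁵ = 1.45×10⁻⁴ T.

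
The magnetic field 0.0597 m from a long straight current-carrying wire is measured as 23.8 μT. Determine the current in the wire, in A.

For a long straight wire B = μ₀I/(2πd), so I = 2πdB/μ₀.
I = 2π × 0.0597 × 2.38×10⁻⁵ / (4π×10⁻⁷) = 7.10 A.

I ≈ 7.10 A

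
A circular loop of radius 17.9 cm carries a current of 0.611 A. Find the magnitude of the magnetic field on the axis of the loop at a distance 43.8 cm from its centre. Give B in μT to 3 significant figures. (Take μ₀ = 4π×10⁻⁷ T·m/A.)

On the axis of a circular loop, B = μ₀IR² / [2(R²+z²)^(3/2)].
R² + z² = (0.179)² + (0.438)² = 0.2239 m², and (R²+z²)^(3/2) = 0.106 m³.
B = (4π×10⁻⁷ × 0.611 × 0.03204) / (2 × 0.106) = 1.16×10⁻⁷ T.

B ≈ 0.116 μT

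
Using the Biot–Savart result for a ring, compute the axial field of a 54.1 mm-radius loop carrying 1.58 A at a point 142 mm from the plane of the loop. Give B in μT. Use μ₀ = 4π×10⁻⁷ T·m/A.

On the axis of a circular loop, B = μ₀IR² / [2(R²+z²)^(3/2)].
R² + z² = (0.0541)² + (0.142)² = 0.02309 m², and (R²+z²)^(3/2) = 3.51×10⁻³ m³.
B = (4π×10⁻⁷ × 1.58 × 0.002927) / (2 × 3.51×10⁻³) = 8.28×10⁻⁷ T.

B ≈ 0.828 μT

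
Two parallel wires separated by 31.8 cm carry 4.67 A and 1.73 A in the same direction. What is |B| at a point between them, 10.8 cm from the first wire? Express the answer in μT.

B ≈ 7.00 μT

Each long wire gives B = μ₀I/(2πd). Distances are d₁ = 0.108 m and d₂ = 0.21 m.
B₁ = 8.65×10⁻⁶ T, B₂ = 1.65×10⁻⁶ T.
Between parallel currents the two contributions point in opposite directions, so they subtract. B = |B₁ − B₂| = |8.65×10⁻⁶ − 1.65×10⁻⁶| = 7.00×10⁻⁶ T.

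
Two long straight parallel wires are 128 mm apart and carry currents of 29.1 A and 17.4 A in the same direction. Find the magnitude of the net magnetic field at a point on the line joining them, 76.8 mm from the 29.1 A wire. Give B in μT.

B ≈ 7.81 μT

Each long wire gives B = μ₀I/(2πd). Distances are d₁ = 0.0768 m and d₂ = 0.0512 m.
B₁ = 7.58×10⁻⁵ T, B₂ = 6.80×10⁻⁵ T.
Between parallel currents the two contributions point in opposite directions, so they subtract. B = |B₁ − B₂| = |7.58×10⁻⁵ − 6.80×10⁻⁵| = 7.81×10⁻⁶ T.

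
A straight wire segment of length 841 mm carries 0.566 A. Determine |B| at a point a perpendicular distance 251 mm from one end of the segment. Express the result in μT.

B ≈ 0.216 μT

For a finite straight segment, B = (μ₀I/4πd)(sinθ₁ + sinθ₂), where θ₁, θ₂ are the angles from the perpendicular to each end.
The perpendicular foot is at one end, so the two end-offsets along the wire are 0 and L = 0.841 m.
sinθ₁ = 0/√(0²+0.251²) = 0.0000; sinθ₂ = 0.841/√(0.841²+0.251²) = 0.9582.
B = (4π×10⁻⁷ × 0.566) / (4π × 0.251) × (0.0000 + 0.9582) = 2.16×10⁻⁷ T.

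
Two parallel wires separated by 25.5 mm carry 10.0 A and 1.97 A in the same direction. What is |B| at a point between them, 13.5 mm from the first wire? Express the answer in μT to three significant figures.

B ≈ 115 μT

Each long wire gives B = μ₀I/(2πd). Distances are d₁ = 0.0135 m and d₂ = 0.012 m.
B₁ = 1.48×10⁻⁴ T, B₂ = 3.28×10⁻⁵ T.
Between parallel currents the two contributions point in opposite directions, so they subtract. B = |B₁ − B₂| = |1.48×10⁻⁴ − 3.28×10⁻⁵| = 1.15×10⁻⁴ T.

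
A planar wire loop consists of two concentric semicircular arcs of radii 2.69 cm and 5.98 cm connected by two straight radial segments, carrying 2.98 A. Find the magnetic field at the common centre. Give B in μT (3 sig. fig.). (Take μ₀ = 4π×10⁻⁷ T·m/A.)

The radial connectors point toward the centre, so dl × r̂ = 0 and they contribute nothing.
Each semicircle gives μ₀I/(4R): inner arc 3.48×10⁻⁵ T, outer arc 1.57×10⁻⁵ T.
The two arcs carry current in opposite angular senses, so their fields oppose: B = |3.48×10⁻⁵ − 1.57×10⁻⁵| = 1.91×10⁻⁵ T.

B ≈ 19.1 μT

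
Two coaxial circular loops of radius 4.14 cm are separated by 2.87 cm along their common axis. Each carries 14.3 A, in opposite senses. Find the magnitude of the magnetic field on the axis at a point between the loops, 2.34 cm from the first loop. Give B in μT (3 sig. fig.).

B ≈ 68.6 μT

Each loop contributes B = μ₀IR²/[2(R²+z²)^(3/2)] on the axis, with z measured from that loop.
Loop 1 (z = 0.0234 m): B₁ = 1.43×10⁻⁴ T. Loop 2 (z = 0.0053 m): B₂ = 2.12×10⁻⁴ T.
The fields oppose: B = |B₁ − B₂| = 6.86×10⁻⁵ T.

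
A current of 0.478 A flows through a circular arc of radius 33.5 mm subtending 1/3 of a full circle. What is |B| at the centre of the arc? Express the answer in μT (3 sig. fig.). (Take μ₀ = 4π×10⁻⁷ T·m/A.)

The Biot–Savart field of a circular arc at its centre is B = μ₀Iφ/(4πR), with φ = 2.094 rad.
B = (4π×10⁻⁷ × 0.478 × 2.094) / (4π × 0.0335) = 2.99×10⁻⁶ T.

B ≈ 2.99 μT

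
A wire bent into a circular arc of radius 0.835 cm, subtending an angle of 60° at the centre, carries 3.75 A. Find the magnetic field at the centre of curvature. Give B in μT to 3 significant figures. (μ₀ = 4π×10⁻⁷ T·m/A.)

B ≈ 47.0 μT

The Biot–Savart field of a circular arc at its centre is B = μ₀Iφ/(4πR), with φ = 1.047 rad.
B = (4π×10⁻⁷ × 3.75 × 1.047) / (4π × 0.00835) = 4.70×10⁻⁵ T.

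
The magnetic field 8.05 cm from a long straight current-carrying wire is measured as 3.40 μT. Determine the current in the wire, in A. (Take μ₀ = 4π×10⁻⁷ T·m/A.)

I ≈ 1.37 A

For a long straight wire B = μ₀I/(2πd), so I = 2πdB/μ₀.
I = 2π × 0.0805 × 3.40×10⁻⁶ / (4π×10⁻⁷) = 1.37 A.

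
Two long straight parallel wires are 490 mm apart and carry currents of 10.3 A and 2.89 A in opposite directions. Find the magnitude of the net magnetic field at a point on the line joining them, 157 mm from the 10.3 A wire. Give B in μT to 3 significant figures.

Each long wire gives B = μ₀I/(2πd). Distances are d₁ = 0.157 m and d₂ = 0.333 m.
B₁ = 1.31×10⁻⁵ T, B₂ = 1.74×10⁻⁶ T.
Between antiparallel currents both contributions point the same way, so they add. B = B₁ + B₂ = 1.31×10⁻⁵ + 1.74×10⁻⁶ = 1.49×10⁻⁵ T.

B ≈ 14.9 μT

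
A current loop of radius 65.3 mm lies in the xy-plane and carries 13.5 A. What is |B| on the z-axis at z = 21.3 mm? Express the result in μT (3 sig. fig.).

B ≈ 112 μT

On the axis of a circular loop, B = μ₀IR² / [2(R²+z²)^(3/2)].
R² + z² = (0.0653)² + (0.0213)² = 0.004718 m², and (R²+z²)^(3/2) = 3.24×10⁻⁴ m³.
B = (4π×10⁻⁷ × 13.5 × 0.004264) / (2 × 3.24×10⁻⁴) = 1.12×10⁻⁴ T.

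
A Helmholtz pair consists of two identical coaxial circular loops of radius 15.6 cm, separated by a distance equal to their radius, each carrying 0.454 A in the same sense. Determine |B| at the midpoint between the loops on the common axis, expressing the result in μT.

Each loop contributes B = μ₀IR²/[2(R²+z²)^(3/2)] on the axis, with z measured from that loop.
Loop 1 (z = 0.078 m): B₁ = 1.31×10⁻⁶ T. Loop 2 (z = 0.078 m): B₂ = 1.31×10⁻⁶ T.
The fields add: B = B₁ + B₂ = 2.62×10⁻⁶ T.

B ≈ 2.62 μT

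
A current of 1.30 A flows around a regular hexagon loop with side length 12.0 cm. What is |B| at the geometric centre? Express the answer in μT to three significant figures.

B ≈ 7.51 μT

Each side is a finite straight segment at perpendicular distance d = a/(2 tan(π/6)) = 0.1039 m from the centre, with end-angles ±π/6.
One side contributes B₁ = (μ₀I/4πd)·2 sin(π/6) = 1.25×10⁻⁶ T.
All 6 sides add in the same direction: B = 6 × 1.25×10⁻⁶ = 7.51×10⁻⁶ T.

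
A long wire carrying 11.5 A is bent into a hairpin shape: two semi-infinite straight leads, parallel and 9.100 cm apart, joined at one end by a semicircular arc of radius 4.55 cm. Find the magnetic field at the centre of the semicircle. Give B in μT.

The semicircular arc contributes B_arc = μ₀I·π/(4πR) = μ₀I/(4R) = 7.94×10⁻⁵ T.
Each semi-infinite lead is at perpendicular distance R = 0.0455 m from the centre, with the perpendicular foot at its near end, so it contributes μ₀I/(4πR); both point the same way, together 5.05×10⁻⁵ T.
Arc and leads all point the same direction: B = 7.94×10⁻⁵ + 5.05×10⁻⁵ = 1.30×10⁻⁴ T.

B ≈ 130 μT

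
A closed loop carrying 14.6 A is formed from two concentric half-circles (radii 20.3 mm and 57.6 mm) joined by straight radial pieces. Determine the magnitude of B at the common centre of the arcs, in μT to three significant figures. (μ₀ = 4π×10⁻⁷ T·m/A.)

The radial connectors point toward the centre, so dl × r̂ = 0 and they contribute nothing.
Each semicircle gives μ₀I/(4R): inner arc 2.26×10⁻⁴ T, outer arc 7.96×10⁻⁵ T.
The two arcs carry current in opposite angular senses, so their fields oppose: B = |2.26×10⁻⁴ − 7.96×10⁻⁵| = 1.46×10⁻⁴ T.

B ≈ 146 μT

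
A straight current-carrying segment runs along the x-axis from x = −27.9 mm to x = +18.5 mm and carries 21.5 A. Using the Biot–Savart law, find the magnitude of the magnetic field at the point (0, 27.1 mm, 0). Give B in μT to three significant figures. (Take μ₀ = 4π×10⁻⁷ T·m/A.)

B ≈ 102 μT

For a finite straight segment, B = (μ₀I/4πd)(sinθ₁ + sinθ₂), where θ₁, θ₂ are the angles from the perpendicular to each end.
The perpendicular distance is d = 0.0271 m; the end-offsets along the wire are a = 0.0279 m and b = 0.0185 m.
sinθ₁ = 0.0279/√(0.0279²+0.0271²) = 0.7173; sinθ₂ = 0.0185/√(0.0185²+0.0271²) = 0.5638.
B = (4π×10⁻⁷ × 21.5) / (4π × 0.0271) × (0.7173 + 0.5638) = 1.02×10⁻⁴ T.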